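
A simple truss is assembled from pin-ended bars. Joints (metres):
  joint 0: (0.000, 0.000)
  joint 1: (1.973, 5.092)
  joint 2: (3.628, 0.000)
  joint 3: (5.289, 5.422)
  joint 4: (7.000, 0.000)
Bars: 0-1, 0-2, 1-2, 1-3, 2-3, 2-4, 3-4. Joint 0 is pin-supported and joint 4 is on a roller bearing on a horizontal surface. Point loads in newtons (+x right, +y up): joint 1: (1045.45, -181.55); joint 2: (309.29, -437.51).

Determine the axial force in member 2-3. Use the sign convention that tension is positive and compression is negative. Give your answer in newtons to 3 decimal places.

N=5 nodes, M=7 members, R=3 reactions → 2N=10, M+R=10
member 0 (0-1): L=5.4609, (cx,cy)=(0.3613,0.9325)
member 1 (0-2): L=3.6280, (cx,cy)=(1.0000,0.0000)
member 2 (1-2): L=5.3542, (cx,cy)=(0.3091,-0.9510)
member 3 (1-3): L=3.3324, (cx,cy)=(0.9951,0.0990)
member 4 (2-3): L=5.6707, (cx,cy)=(0.2929,0.9561)
member 5 (2-4): L=3.3720, (cx,cy)=(1.0000,0.0000)
member 6 (3-4): L=5.6856, (cx,cy)=(0.3009,-0.9536)
solve A·x = −loads:
  F[0-1] = +449.7359 N (tension)
  F[0-2] = +1192.2517 N (tension)
  F[1-2] = -701.5521 N (compression)
  F[1-3] = -669.4002 N (compression)
  F[2-3] = +1155.3805 N (tension)
  F[2-4] = +327.6892 N (tension)
  F[3-4] = -1088.8935 N (compression)
  Rx@0 = -1354.7400 N
  Ry@0 = -419.3565 N
  Ry@4 = +1038.4165 N

1155.381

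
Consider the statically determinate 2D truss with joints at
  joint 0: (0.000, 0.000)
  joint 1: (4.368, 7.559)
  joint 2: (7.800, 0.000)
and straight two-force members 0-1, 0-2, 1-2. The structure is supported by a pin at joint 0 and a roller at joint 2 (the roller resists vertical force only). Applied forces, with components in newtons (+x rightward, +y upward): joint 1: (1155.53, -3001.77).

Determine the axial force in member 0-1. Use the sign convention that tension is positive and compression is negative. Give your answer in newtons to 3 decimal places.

-232.090

N=3 nodes, M=3 members, R=3 reactions → 2N=6, M+R=6
member 0 (0-1): L=8.7303, (cx,cy)=(0.5003,0.8658)
member 1 (0-2): L=7.8000, (cx,cy)=(1.0000,0.0000)
member 2 (1-2): L=8.3016, (cx,cy)=(0.4134,-0.9105)
solve A·x = −loads:
  F[0-1] = -232.0897 N (compression)
  F[0-2] = +1271.6508 N (tension)
  F[1-2] = -3075.9842 N (compression)
  Rx@0 = -1155.5300 N
  Ry@0 = +200.9517 N
  Ry@2 = +2800.8183 N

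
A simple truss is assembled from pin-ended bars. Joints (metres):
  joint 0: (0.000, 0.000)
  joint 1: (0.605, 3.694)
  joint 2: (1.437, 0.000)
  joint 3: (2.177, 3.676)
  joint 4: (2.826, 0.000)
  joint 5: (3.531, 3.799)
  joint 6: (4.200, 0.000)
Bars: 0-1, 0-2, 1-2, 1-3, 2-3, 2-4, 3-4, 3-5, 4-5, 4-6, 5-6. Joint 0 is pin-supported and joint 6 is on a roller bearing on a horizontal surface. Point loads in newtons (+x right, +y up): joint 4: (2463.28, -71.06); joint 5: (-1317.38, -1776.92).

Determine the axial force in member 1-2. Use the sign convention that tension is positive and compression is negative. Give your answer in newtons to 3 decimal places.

N=7 nodes, M=11 members, R=3 reactions → 2N=14, M+R=14
member 0 (0-1): L=3.7432, (cx,cy)=(0.1616,0.9869)
member 1 (0-2): L=1.4370, (cx,cy)=(1.0000,0.0000)
member 2 (1-2): L=3.7865, (cx,cy)=(0.2197,-0.9756)
member 3 (1-3): L=1.5721, (cx,cy)=(0.9999,-0.0114)
member 4 (2-3): L=3.7497, (cx,cy)=(0.1973,0.9803)
member 5 (2-4): L=1.3890, (cx,cy)=(1.0000,0.0000)
member 6 (3-4): L=3.7329, (cx,cy)=(0.1739,-0.9848)
member 7 (3-5): L=1.3596, (cx,cy)=(0.9959,0.0905)
member 8 (4-5): L=3.8639, (cx,cy)=(0.1825,0.9832)
member 9 (4-6): L=1.3740, (cx,cy)=(1.0000,0.0000)
member 10 (5-6): L=3.8575, (cx,cy)=(0.1734,-0.9848)
solve A·x = −loads:
  F[0-1] = -1517.8427 N (compression)
  F[0-2] = +1391.2225 N (tension)
  F[1-2] = +1542.2660 N (tension)
  F[1-3] = -584.2365 N (compression)
  F[2-3] = -1534.7586 N (compression)
  F[2-4] = +2032.9779 N (tension)
  F[3-4] = +1416.5035 N (tension)
  F[3-5] = -1138.0205 N (compression)
  F[4-5] = -1346.4731 N (compression)
  F[4-6] = +61.6511 N (tension)
  F[5-6] = -355.4806 N (compression)
  Rx@0 = -1145.9000 N
  Ry@0 = +1497.8863 N
  Ry@6 = +350.0937 N

1542.266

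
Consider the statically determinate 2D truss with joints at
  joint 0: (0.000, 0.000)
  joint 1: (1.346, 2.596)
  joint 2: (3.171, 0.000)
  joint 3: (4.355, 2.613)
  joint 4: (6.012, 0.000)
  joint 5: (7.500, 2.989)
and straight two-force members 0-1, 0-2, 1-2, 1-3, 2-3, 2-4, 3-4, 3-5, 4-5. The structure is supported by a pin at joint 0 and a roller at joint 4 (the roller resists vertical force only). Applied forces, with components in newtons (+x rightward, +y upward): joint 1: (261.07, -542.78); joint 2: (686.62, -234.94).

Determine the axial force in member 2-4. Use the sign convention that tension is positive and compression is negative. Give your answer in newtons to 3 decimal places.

N=6 nodes, M=9 members, R=3 reactions → 2N=12, M+R=12
member 0 (0-1): L=2.9242, (cx,cy)=(0.4603,0.8878)
member 1 (0-2): L=3.1710, (cx,cy)=(1.0000,0.0000)
member 2 (1-2): L=3.1733, (cx,cy)=(0.5751,-0.8181)
member 3 (1-3): L=3.0090, (cx,cy)=(1.0000,0.0056)
member 4 (2-3): L=2.8687, (cx,cy)=(0.4127,0.9109)
member 5 (2-4): L=2.8410, (cx,cy)=(1.0000,0.0000)
member 6 (3-4): L=3.0941, (cx,cy)=(0.5355,-0.8445)
member 7 (3-5): L=3.1674, (cx,cy)=(0.9929,0.1187)
member 8 (4-5): L=3.3389, (cx,cy)=(0.4457,0.8952)
solve A·x = −loads:
  F[0-1] = -472.5920 N (compression)
  F[0-2] = +1165.2228 N (tension)
  F[1-2] = -153.3296 N (compression)
  F[1-3] = -390.4275 N (compression)
  F[2-3] = +395.6448 N (tension)
  F[2-4] = +227.1285 N (tension)
  F[3-4] = -424.1140 N (compression)
  F[3-5] = +0.0000 N (tension)
  F[4-5] = -0.0000 N (compression)
  Rx@0 = -947.6900 N
  Ry@0 = +419.5506 N
  Ry@4 = +358.1694 N

227.128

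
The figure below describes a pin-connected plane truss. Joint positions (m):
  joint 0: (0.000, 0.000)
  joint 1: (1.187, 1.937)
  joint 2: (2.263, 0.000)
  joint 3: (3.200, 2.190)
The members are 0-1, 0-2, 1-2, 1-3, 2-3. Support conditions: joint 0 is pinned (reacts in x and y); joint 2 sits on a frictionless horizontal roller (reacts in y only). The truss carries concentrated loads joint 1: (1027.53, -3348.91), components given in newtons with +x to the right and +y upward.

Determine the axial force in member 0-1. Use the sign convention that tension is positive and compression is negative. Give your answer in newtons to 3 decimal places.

-836.011

N=4 nodes, M=5 members, R=3 reactions → 2N=8, M+R=8
member 0 (0-1): L=2.2718, (cx,cy)=(0.5225,0.8526)
member 1 (0-2): L=2.2630, (cx,cy)=(1.0000,0.0000)
member 2 (1-2): L=2.2158, (cx,cy)=(0.4856,-0.8742)
member 3 (1-3): L=2.0288, (cx,cy)=(0.9922,0.1247)
member 4 (2-3): L=2.3820, (cx,cy)=(0.3934,0.9194)
solve A·x = −loads:
  F[0-1] = -836.0107 N (compression)
  F[0-2] = +1464.3457 N (tension)
  F[1-2] = -3015.5103 N (compression)
  F[1-3] = -0.0000 N (compression)
  F[2-3] = -0.0000 N (compression)
  Rx@0 = -1027.5300 N
  Ry@0 = +712.8155 N
  Ry@2 = +2636.0945 N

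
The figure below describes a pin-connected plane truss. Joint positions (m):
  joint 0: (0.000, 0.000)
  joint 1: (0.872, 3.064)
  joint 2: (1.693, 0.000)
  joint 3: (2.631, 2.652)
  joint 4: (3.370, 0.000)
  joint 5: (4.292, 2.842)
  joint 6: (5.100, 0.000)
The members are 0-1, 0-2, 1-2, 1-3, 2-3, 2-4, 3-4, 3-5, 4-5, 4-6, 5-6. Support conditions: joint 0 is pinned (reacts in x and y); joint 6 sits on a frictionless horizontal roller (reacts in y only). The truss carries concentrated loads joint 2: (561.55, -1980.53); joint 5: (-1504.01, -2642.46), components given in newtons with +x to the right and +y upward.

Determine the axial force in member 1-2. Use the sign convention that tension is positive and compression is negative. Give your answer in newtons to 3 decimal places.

3039.651

N=7 nodes, M=11 members, R=3 reactions → 2N=14, M+R=14
member 0 (0-1): L=3.1857, (cx,cy)=(0.2737,0.9618)
member 1 (0-2): L=1.6930, (cx,cy)=(1.0000,0.0000)
member 2 (1-2): L=3.1721, (cx,cy)=(0.2588,-0.9659)
member 3 (1-3): L=1.8066, (cx,cy)=(0.9736,-0.2281)
member 4 (2-3): L=2.8130, (cx,cy)=(0.3335,0.9428)
member 5 (2-4): L=1.6770, (cx,cy)=(1.0000,0.0000)
member 6 (3-4): L=2.7530, (cx,cy)=(0.2684,-0.9633)
member 7 (3-5): L=1.6718, (cx,cy)=(0.9935,0.1136)
member 8 (4-5): L=2.9878, (cx,cy)=(0.3086,0.9512)
member 9 (4-6): L=1.7300, (cx,cy)=(1.0000,0.0000)
member 10 (5-6): L=2.9546, (cx,cy)=(0.2735,-0.9619)
solve A·x = −loads:
  F[0-1] = -2682.2796 N (compression)
  F[0-2] = -208.2505 N (compression)
  F[1-2] = +3039.6505 N (tension)
  F[1-3] = -1562.0951 N (compression)
  F[2-3] = -1013.5548 N (compression)
  F[2-4] = +354.8944 N (tension)
  F[3-4] = +389.0014 N (tension)
  F[3-5] = -1976.1275 N (compression)
  F[4-5] = -393.9509 N (compression)
  F[4-6] = +580.8823 N (tension)
  F[5-6] = -2124.1228 N (compression)
  Rx@0 = +942.4600 N
  Ry@0 = +2579.8372 N
  Ry@6 = +2043.1528 N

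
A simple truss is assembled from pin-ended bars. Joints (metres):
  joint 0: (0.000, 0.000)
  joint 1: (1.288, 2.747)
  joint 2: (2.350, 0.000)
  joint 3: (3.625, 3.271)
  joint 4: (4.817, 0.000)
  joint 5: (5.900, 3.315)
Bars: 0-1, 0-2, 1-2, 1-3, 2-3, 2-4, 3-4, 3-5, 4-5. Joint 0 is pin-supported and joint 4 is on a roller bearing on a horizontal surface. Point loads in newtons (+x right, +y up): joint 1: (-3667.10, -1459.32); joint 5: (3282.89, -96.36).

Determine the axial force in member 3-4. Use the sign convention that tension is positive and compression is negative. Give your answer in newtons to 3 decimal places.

N=6 nodes, M=9 members, R=3 reactions → 2N=12, M+R=12
member 0 (0-1): L=3.0340, (cx,cy)=(0.4245,0.9054)
member 1 (0-2): L=2.3500, (cx,cy)=(1.0000,0.0000)
member 2 (1-2): L=2.9451, (cx,cy)=(0.3606,-0.9327)
member 3 (1-3): L=2.3950, (cx,cy)=(0.9758,0.2188)
member 4 (2-3): L=3.5107, (cx,cy)=(0.3632,0.9317)
member 5 (2-4): L=2.4670, (cx,cy)=(1.0000,0.0000)
member 6 (3-4): L=3.4814, (cx,cy)=(0.3424,-0.9396)
member 7 (3-5): L=2.2754, (cx,cy)=(0.9998,0.0193)
member 8 (4-5): L=3.4874, (cx,cy)=(0.3105,0.9506)
solve A·x = −loads:
  F[0-1] = -971.3256 N (compression)
  F[0-2] = +28.1437 N (tension)
  F[1-2] = +147.9016 N (tension)
  F[1-3] = +3280.9013 N (tension)
  F[2-3] = -148.0606 N (compression)
  F[2-4] = +135.2480 N (tension)
  F[3-4] = -548.5100 N (compression)
  F[3-5] = +3336.0694 N (tension)
  F[4-5] = -169.2370 N (compression)
  Rx@0 = +384.2100 N
  Ry@0 = +879.4531 N
  Ry@4 = +676.2269 N

-548.510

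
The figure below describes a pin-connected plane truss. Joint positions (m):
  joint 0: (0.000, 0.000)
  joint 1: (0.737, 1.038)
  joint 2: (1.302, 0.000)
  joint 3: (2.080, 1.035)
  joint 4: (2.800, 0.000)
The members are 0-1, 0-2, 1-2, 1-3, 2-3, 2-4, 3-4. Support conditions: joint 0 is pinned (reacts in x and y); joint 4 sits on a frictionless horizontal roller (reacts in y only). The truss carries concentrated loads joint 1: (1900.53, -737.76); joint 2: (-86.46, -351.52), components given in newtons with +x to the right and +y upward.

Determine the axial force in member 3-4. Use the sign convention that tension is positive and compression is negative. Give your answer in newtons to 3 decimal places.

N=5 nodes, M=7 members, R=3 reactions → 2N=10, M+R=10
member 0 (0-1): L=1.2730, (cx,cy)=(0.5789,0.8154)
member 1 (0-2): L=1.3020, (cx,cy)=(1.0000,0.0000)
member 2 (1-2): L=1.1818, (cx,cy)=(0.4781,-0.8783)
member 3 (1-3): L=1.3430, (cx,cy)=(1.0000,-0.0022)
member 4 (2-3): L=1.2948, (cx,cy)=(0.6009,0.7994)
member 5 (2-4): L=1.4980, (cx,cy)=(1.0000,0.0000)
member 6 (3-4): L=1.2608, (cx,cy)=(0.5711,-0.8209)
solve A·x = −loads:
  F[0-1] = -33.2124 N (compression)
  F[0-2] = +1833.2978 N (tension)
  F[1-2] = -805.2356 N (compression)
  F[1-3] = -1534.7936 N (compression)
  F[2-3] = +1324.5386 N (tension)
  F[2-4] = +738.9213 N (tension)
  F[3-4] = -1293.9367 N (compression)
  Rx@0 = -1814.0700 N
  Ry@0 = +27.0806 N
  Ry@4 = +1062.1994 N

-1293.937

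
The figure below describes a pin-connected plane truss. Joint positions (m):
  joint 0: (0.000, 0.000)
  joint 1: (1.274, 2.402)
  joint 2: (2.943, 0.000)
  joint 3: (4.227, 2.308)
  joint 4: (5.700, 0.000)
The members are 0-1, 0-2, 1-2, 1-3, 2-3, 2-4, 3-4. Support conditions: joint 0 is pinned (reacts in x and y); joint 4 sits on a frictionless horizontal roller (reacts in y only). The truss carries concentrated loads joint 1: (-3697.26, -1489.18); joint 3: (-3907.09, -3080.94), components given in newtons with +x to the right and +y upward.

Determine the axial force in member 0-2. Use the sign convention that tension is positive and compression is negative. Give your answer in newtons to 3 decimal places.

-4903.289

N=5 nodes, M=7 members, R=3 reactions → 2N=10, M+R=10
member 0 (0-1): L=2.7189, (cx,cy)=(0.4686,0.8834)
member 1 (0-2): L=2.9430, (cx,cy)=(1.0000,0.0000)
member 2 (1-2): L=2.9249, (cx,cy)=(0.5706,-0.8212)
member 3 (1-3): L=2.9545, (cx,cy)=(0.9995,-0.0318)
member 4 (2-3): L=2.6411, (cx,cy)=(0.4862,0.8739)
member 5 (2-4): L=2.7570, (cx,cy)=(1.0000,0.0000)
member 6 (3-4): L=2.7380, (cx,cy)=(0.5380,-0.8430)
solve A·x = −loads:
  F[0-1] = -5764.5576 N (compression)
  F[0-2] = -4903.2886 N (compression)
  F[1-2] = +4447.6301 N (tension)
  F[1-3] = -1542.4606 N (compression)
  F[2-3] = -4179.6504 N (compression)
  F[2-4] = -333.4431 N (compression)
  F[3-4] = +619.7990 N (tension)
  Rx@0 = +7604.3500 N
  Ry@0 = +5092.5820 N
  Ry@4 = -522.4620 N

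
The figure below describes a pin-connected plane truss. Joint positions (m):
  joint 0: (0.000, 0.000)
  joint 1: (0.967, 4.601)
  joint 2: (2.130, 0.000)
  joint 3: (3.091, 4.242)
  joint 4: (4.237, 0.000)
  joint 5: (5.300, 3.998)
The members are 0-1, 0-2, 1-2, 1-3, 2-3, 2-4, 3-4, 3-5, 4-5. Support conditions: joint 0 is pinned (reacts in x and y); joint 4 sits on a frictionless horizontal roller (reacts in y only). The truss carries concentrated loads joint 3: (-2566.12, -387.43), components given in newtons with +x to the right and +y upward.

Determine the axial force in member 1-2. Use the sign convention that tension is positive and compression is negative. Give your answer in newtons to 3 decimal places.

N=6 nodes, M=9 members, R=3 reactions → 2N=12, M+R=12
member 0 (0-1): L=4.7015, (cx,cy)=(0.2057,0.9786)
member 1 (0-2): L=2.1300, (cx,cy)=(1.0000,0.0000)
member 2 (1-2): L=4.7457, (cx,cy)=(0.2451,-0.9695)
member 3 (1-3): L=2.1541, (cx,cy)=(0.9860,-0.1667)
member 4 (2-3): L=4.3495, (cx,cy)=(0.2209,0.9753)
member 5 (2-4): L=2.1070, (cx,cy)=(1.0000,0.0000)
member 6 (3-4): L=4.3941, (cx,cy)=(0.2608,-0.9654)
member 7 (3-5): L=2.2224, (cx,cy)=(0.9940,-0.1098)
member 8 (4-5): L=4.1369, (cx,cy)=(0.2570,0.9664)
solve A·x = −loads:
  F[0-1] = -2732.3568 N (compression)
  F[0-2] = -2004.1339 N (compression)
  F[1-2] = +2983.4785 N (tension)
  F[1-3] = -1311.4685 N (compression)
  F[2-3] = -2965.7996 N (compression)
  F[2-4] = -617.7129 N (compression)
  F[3-4] = +2368.4781 N (tension)
  F[3-5] = +0.0000 N (tension)
  F[4-5] = -0.0000 N (compression)
  Rx@0 = +2566.1200 N
  Ry@0 = +2673.9381 N
  Ry@4 = -2286.5081 N

2983.479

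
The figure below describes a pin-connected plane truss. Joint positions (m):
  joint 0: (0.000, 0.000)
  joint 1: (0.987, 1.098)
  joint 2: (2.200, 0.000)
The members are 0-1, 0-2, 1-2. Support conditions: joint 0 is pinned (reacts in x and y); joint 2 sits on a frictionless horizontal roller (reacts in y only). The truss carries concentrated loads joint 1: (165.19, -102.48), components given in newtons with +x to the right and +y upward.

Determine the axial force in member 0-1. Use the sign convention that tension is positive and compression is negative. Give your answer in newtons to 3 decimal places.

N=3 nodes, M=3 members, R=3 reactions → 2N=6, M+R=6
member 0 (0-1): L=1.4764, (cx,cy)=(0.6685,0.7437)
member 1 (0-2): L=2.2000, (cx,cy)=(1.0000,0.0000)
member 2 (1-2): L=1.6361, (cx,cy)=(0.7414,-0.6711)
solve A·x = −loads:
  F[0-1] = +34.8812 N (tension)
  F[0-2] = +141.8714 N (tension)
  F[1-2] = -191.3621 N (compression)
  Rx@0 = -165.1900 N
  Ry@0 = -25.9411 N
  Ry@2 = +128.4211 N

34.881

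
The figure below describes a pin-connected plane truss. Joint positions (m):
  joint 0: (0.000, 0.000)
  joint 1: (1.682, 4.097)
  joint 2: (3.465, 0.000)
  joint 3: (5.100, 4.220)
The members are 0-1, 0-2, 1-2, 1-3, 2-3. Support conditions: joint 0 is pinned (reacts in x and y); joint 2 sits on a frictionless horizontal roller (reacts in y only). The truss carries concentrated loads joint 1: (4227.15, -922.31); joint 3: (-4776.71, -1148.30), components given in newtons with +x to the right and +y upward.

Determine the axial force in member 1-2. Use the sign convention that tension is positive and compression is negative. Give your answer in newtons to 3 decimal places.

N=4 nodes, M=5 members, R=3 reactions → 2N=8, M+R=8
member 0 (0-1): L=4.4288, (cx,cy)=(0.3798,0.9251)
member 1 (0-2): L=3.4650, (cx,cy)=(1.0000,0.0000)
member 2 (1-2): L=4.4682, (cx,cy)=(0.3990,-0.9169)
member 3 (1-3): L=3.4202, (cx,cy)=(0.9994,0.0360)
member 4 (2-3): L=4.5257, (cx,cy)=(0.3613,0.9325)
solve A·x = −loads:
  F[0-1] = -813.0352 N (compression)
  F[0-2] = -240.7820 N (compression)
  F[1-2] = -358.0202 N (compression)
  F[1-3] = -4395.9053 N (compression)
  F[2-3] = -1061.9344 N (compression)
  Rx@0 = +549.5600 N
  Ry@0 = +752.1186 N
  Ry@2 = +1318.4914 N

-358.020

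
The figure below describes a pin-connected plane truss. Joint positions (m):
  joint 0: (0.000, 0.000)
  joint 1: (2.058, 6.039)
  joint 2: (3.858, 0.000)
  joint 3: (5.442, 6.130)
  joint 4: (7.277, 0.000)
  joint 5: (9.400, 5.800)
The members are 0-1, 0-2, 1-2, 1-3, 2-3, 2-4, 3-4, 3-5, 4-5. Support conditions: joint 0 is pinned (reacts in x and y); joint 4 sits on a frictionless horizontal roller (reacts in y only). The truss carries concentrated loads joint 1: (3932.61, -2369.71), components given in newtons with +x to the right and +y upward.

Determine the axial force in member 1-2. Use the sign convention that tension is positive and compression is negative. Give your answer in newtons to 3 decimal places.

N=6 nodes, M=9 members, R=3 reactions → 2N=12, M+R=12
member 0 (0-1): L=6.3800, (cx,cy)=(0.3226,0.9465)
member 1 (0-2): L=3.8580, (cx,cy)=(1.0000,0.0000)
member 2 (1-2): L=6.3015, (cx,cy)=(0.2856,-0.9583)
member 3 (1-3): L=3.3852, (cx,cy)=(0.9996,0.0269)
member 4 (2-3): L=6.3313, (cx,cy)=(0.2502,0.9682)
member 5 (2-4): L=3.4190, (cx,cy)=(1.0000,0.0000)
member 6 (3-4): L=6.3988, (cx,cy)=(0.2868,-0.9580)
member 7 (3-5): L=3.9717, (cx,cy)=(0.9965,-0.0831)
member 8 (4-5): L=6.1763, (cx,cy)=(0.3437,0.9391)
solve A·x = −loads:
  F[0-1] = +1652.3649 N (tension)
  F[0-2] = +3399.6090 N (tension)
  F[1-2] = -4166.7680 N (compression)
  F[1-3] = -2210.1952 N (compression)
  F[2-3] = +4124.3231 N (tension)
  F[2-4] = +1177.5580 N (tension)
  F[3-4] = -4106.2182 N (compression)
  F[3-5] = -0.0000 N (tension)
  F[4-5] = -0.0000 N (tension)
  Rx@0 = -3932.6100 N
  Ry@0 = -1564.0395 N
  Ry@4 = +3933.7495 N

-4166.768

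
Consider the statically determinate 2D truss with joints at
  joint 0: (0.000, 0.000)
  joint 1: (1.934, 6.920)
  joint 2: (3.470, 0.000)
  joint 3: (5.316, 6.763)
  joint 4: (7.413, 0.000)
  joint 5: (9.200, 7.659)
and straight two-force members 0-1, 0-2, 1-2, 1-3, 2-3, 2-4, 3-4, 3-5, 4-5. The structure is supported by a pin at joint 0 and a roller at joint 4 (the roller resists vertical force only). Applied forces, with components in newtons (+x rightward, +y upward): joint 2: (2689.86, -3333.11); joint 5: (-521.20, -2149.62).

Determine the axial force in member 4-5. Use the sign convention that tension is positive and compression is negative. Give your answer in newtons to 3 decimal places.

N=6 nodes, M=9 members, R=3 reactions → 2N=12, M+R=12
member 0 (0-1): L=7.1852, (cx,cy)=(0.2692,0.9631)
member 1 (0-2): L=3.4700, (cx,cy)=(1.0000,0.0000)
member 2 (1-2): L=7.0884, (cx,cy)=(0.2167,-0.9762)
member 3 (1-3): L=3.3856, (cx,cy)=(0.9989,-0.0464)
member 4 (2-3): L=7.0104, (cx,cy)=(0.2633,0.9647)
member 5 (2-4): L=3.9430, (cx,cy)=(1.0000,0.0000)
member 6 (3-4): L=7.0806, (cx,cy)=(0.2962,-0.9551)
member 7 (3-5): L=3.9860, (cx,cy)=(0.9744,0.2248)
member 8 (4-5): L=7.8647, (cx,cy)=(0.2272,0.9738)
solve A·x = −loads:
  F[0-1] = -1861.9104 N (compression)
  F[0-2] = +2669.8217 N (tension)
  F[1-2] = +1880.0412 N (tension)
  F[1-3] = -909.5290 N (compression)
  F[2-3] = +1552.5305 N (tension)
  F[2-4] = -21.4658 N (compression)
  F[3-4] = -1617.2588 N (compression)
  F[3-5] = -21.3133 N (compression)
  F[4-5] = -2202.4359 N (compression)
  Rx@0 = -2168.6600 N
  Ry@0 = +1793.1947 N
  Ry@4 = +3689.5353 N

-2202.436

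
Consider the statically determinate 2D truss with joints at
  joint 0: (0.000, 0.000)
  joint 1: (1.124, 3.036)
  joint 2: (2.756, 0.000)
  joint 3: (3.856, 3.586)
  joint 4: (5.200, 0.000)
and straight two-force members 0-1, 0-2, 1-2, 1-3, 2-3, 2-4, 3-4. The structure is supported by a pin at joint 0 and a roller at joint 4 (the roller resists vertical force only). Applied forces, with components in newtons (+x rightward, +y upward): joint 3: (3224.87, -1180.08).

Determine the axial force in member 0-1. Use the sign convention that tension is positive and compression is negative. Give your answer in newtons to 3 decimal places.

N=5 nodes, M=7 members, R=3 reactions → 2N=10, M+R=10
member 0 (0-1): L=3.2374, (cx,cy)=(0.3472,0.9378)
member 1 (0-2): L=2.7560, (cx,cy)=(1.0000,0.0000)
member 2 (1-2): L=3.4468, (cx,cy)=(0.4735,-0.8808)
member 3 (1-3): L=2.7868, (cx,cy)=(0.9803,0.1974)
member 4 (2-3): L=3.7509, (cx,cy)=(0.2933,0.9560)
member 5 (2-4): L=2.4440, (cx,cy)=(1.0000,0.0000)
member 6 (3-4): L=3.8296, (cx,cy)=(0.3510,-0.9364)
solve A·x = −loads:
  F[0-1] = +2046.2018 N (tension)
  F[0-2] = +2514.4418 N (tension)
  F[1-2] = -1819.3284 N (compression)
  F[1-3] = +1603.3742 N (tension)
  F[2-3] = +1676.1733 N (tension)
  F[2-4] = +1161.4749 N (tension)
  F[3-4] = -3309.5002 N (compression)
  Rx@0 = -3224.8700 N
  Ry@0 = -1918.9147 N
  Ry@4 = +3098.9947 N

2046.202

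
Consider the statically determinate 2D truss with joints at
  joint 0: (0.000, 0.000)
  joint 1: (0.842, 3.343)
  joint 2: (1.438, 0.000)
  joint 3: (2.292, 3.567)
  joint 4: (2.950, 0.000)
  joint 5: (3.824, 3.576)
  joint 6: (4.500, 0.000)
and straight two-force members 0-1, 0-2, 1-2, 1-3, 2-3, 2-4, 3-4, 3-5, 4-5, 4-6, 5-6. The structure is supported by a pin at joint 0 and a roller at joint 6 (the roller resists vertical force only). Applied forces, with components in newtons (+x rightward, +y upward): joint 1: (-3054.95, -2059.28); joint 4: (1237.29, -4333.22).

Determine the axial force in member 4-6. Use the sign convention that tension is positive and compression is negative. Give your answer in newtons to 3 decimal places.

180.813

N=7 nodes, M=11 members, R=3 reactions → 2N=14, M+R=14
member 0 (0-1): L=3.4474, (cx,cy)=(0.2442,0.9697)
member 1 (0-2): L=1.4380, (cx,cy)=(1.0000,0.0000)
member 2 (1-2): L=3.3957, (cx,cy)=(0.1755,-0.9845)
member 3 (1-3): L=1.4672, (cx,cy)=(0.9883,0.1527)
member 4 (2-3): L=3.6678, (cx,cy)=(0.2328,0.9725)
member 5 (2-4): L=1.5120, (cx,cy)=(1.0000,0.0000)
member 6 (3-4): L=3.6272, (cx,cy)=(0.1814,-0.9834)
member 7 (3-5): L=1.5320, (cx,cy)=(1.0000,0.0059)
member 8 (4-5): L=3.6813, (cx,cy)=(0.2374,0.9714)
member 9 (4-6): L=1.5500, (cx,cy)=(1.0000,0.0000)
member 10 (5-6): L=3.6393, (cx,cy)=(0.1857,-0.9826)
solve A·x = −loads:
  F[0-1] = -5605.7822 N (compression)
  F[0-2] = -448.4950 N (compression)
  F[1-2] = +3595.4781 N (tension)
  F[1-3] = +1067.2343 N (tension)
  F[2-3] = -3639.6984 N (compression)
  F[2-4] = +1030.0223 N (tension)
  F[3-4] = +3431.2198 N (tension)
  F[3-5] = -415.1902 N (compression)
  F[4-5] = +987.1567 N (tension)
  F[4-6] = +180.8134 N (tension)
  F[5-6] = -973.4325 N (compression)
  Rx@0 = +1817.6600 N
  Ry@0 = +5436.0078 N
  Ry@6 = +956.4922 N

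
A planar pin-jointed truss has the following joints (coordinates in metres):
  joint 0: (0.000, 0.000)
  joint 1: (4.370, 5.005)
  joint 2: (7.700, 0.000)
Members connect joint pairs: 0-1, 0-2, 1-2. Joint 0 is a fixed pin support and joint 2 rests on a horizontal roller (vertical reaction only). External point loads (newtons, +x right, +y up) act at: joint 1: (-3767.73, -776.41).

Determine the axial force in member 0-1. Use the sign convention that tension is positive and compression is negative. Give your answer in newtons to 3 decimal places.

N=3 nodes, M=3 members, R=3 reactions → 2N=6, M+R=6
member 0 (0-1): L=6.6443, (cx,cy)=(0.6577,0.7533)
member 1 (0-2): L=7.7000, (cx,cy)=(1.0000,0.0000)
member 2 (1-2): L=6.0116, (cx,cy)=(0.5539,-0.8326)
solve A·x = −loads:
  F[0-1] = -3696.9164 N (compression)
  F[0-2] = -1336.2492 N (compression)
  F[1-2] = +2412.2974 N (tension)
  Rx@0 = +3767.7300 N
  Ry@0 = +2784.7966 N
  Ry@2 = -2008.3866 N

-3696.916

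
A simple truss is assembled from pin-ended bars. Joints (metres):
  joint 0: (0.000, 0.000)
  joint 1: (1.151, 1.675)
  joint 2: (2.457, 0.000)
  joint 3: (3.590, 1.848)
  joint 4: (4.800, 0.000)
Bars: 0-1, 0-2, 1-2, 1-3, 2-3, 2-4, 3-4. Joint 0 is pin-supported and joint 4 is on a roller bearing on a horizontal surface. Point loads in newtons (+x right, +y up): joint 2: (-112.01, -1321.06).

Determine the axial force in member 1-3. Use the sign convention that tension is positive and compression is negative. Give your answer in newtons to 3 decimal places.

-898.578

N=5 nodes, M=7 members, R=3 reactions → 2N=10, M+R=10
member 0 (0-1): L=2.0323, (cx,cy)=(0.5663,0.8242)
member 1 (0-2): L=2.4570, (cx,cy)=(1.0000,0.0000)
member 2 (1-2): L=2.1240, (cx,cy)=(0.6149,-0.7886)
member 3 (1-3): L=2.4451, (cx,cy)=(0.9975,0.0708)
member 4 (2-3): L=2.1677, (cx,cy)=(0.5227,0.8525)
member 5 (2-4): L=2.3430, (cx,cy)=(1.0000,0.0000)
member 6 (3-4): L=2.2089, (cx,cy)=(0.5478,-0.8366)
solve A·x = −loads:
  F[0-1] = -782.4133 N (compression)
  F[0-2] = +331.1026 N (tension)
  F[1-2] = +737.0698 N (tension)
  F[1-3] = -898.5780 N (compression)
  F[2-3] = +867.7655 N (tension)
  F[2-4] = +442.7615 N (tension)
  F[3-4] = -808.2747 N (compression)
  Rx@0 = +112.0100 N
  Ry@0 = +644.8424 N
  Ry@4 = +676.2176 N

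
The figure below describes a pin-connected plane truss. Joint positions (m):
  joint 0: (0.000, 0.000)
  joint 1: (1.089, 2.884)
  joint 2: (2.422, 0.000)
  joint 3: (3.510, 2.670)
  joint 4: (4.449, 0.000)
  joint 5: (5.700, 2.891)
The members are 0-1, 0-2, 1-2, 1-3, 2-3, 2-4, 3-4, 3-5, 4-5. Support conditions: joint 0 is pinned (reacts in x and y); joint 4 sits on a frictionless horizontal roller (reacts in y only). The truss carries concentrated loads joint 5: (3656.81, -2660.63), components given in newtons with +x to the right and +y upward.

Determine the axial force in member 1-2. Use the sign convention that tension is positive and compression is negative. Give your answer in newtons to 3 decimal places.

-3708.345

N=6 nodes, M=9 members, R=3 reactions → 2N=12, M+R=12
member 0 (0-1): L=3.0828, (cx,cy)=(0.3533,0.9355)
member 1 (0-2): L=2.4220, (cx,cy)=(1.0000,0.0000)
member 2 (1-2): L=3.1772, (cx,cy)=(0.4196,-0.9077)
member 3 (1-3): L=2.4304, (cx,cy)=(0.9961,-0.0880)
member 4 (2-3): L=2.8832, (cx,cy)=(0.3774,0.9261)
member 5 (2-4): L=2.0270, (cx,cy)=(1.0000,0.0000)
member 6 (3-4): L=2.8303, (cx,cy)=(0.3318,-0.9434)
member 7 (3-5): L=2.2011, (cx,cy)=(0.9949,0.1004)
member 8 (4-5): L=3.1501, (cx,cy)=(0.3971,0.9178)
solve A·x = −loads:
  F[0-1] = +3339.6815 N (tension)
  F[0-2] = +2477.0492 N (tension)
  F[1-2] = -3708.3454 N (compression)
  F[1-3] = +2746.2898 N (tension)
  F[2-3] = +3634.9186 N (tension)
  F[2-4] = -450.4971 N (compression)
  F[3-4] = -2774.1257 N (compression)
  F[3-5] = +5053.2038 N (tension)
  F[4-5] = -3451.8698 N (compression)
  Rx@0 = -3656.8100 N
  Ry@0 = -3124.3618 N
  Ry@4 = +5784.9918 N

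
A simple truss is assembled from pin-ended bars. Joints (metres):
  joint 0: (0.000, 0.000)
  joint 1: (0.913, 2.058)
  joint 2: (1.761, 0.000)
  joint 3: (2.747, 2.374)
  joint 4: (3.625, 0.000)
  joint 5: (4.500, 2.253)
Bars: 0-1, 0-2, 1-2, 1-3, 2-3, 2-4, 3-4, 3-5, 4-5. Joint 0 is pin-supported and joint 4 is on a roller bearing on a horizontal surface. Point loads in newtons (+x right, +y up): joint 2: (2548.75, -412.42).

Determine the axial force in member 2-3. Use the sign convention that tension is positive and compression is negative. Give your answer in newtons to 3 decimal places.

248.556

N=6 nodes, M=9 members, R=3 reactions → 2N=12, M+R=12
member 0 (0-1): L=2.2514, (cx,cy)=(0.4055,0.9141)
member 1 (0-2): L=1.7610, (cx,cy)=(1.0000,0.0000)
member 2 (1-2): L=2.2259, (cx,cy)=(0.3810,-0.9246)
member 3 (1-3): L=1.8610, (cx,cy)=(0.9855,0.1698)
member 4 (2-3): L=2.5706, (cx,cy)=(0.3836,0.9235)
member 5 (2-4): L=1.8640, (cx,cy)=(1.0000,0.0000)
member 6 (3-4): L=2.5312, (cx,cy)=(0.3469,-0.9379)
member 7 (3-5): L=1.7572, (cx,cy)=(0.9976,-0.0689)
member 8 (4-5): L=2.4169, (cx,cy)=(0.3620,0.9322)
solve A·x = −loads:
  F[0-1] = -232.0014 N (compression)
  F[0-2] = +2642.8312 N (tension)
  F[1-2] = +197.7918 N (tension)
  F[1-3] = -171.9318 N (compression)
  F[2-3] = +248.5557 N (tension)
  F[2-4] = +74.0977 N (tension)
  F[3-4] = -213.6139 N (compression)
  F[3-5] = +0.0000 N (tension)
  F[4-5] = -0.0000 N (compression)
  Rx@0 = -2548.7500 N
  Ry@0 = +212.0692 N
  Ry@4 = +200.3508 N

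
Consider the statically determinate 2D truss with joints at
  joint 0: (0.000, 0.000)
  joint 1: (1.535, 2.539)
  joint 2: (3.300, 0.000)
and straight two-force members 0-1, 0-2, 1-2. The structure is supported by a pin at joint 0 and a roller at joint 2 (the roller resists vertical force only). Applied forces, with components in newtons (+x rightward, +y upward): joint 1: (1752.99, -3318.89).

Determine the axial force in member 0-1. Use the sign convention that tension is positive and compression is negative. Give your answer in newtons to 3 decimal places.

-498.226

N=3 nodes, M=3 members, R=3 reactions → 2N=6, M+R=6
member 0 (0-1): L=2.9669, (cx,cy)=(0.5174,0.8558)
member 1 (0-2): L=3.3000, (cx,cy)=(1.0000,0.0000)
member 2 (1-2): L=3.0922, (cx,cy)=(0.5708,-0.8211)
solve A·x = −loads:
  F[0-1] = -498.2259 N (compression)
  F[0-2] = +2010.7560 N (tension)
  F[1-2] = -3522.7617 N (compression)
  Rx@0 = -1752.9900 N
  Ry@0 = +426.3634 N
  Ry@2 = +2892.5266 N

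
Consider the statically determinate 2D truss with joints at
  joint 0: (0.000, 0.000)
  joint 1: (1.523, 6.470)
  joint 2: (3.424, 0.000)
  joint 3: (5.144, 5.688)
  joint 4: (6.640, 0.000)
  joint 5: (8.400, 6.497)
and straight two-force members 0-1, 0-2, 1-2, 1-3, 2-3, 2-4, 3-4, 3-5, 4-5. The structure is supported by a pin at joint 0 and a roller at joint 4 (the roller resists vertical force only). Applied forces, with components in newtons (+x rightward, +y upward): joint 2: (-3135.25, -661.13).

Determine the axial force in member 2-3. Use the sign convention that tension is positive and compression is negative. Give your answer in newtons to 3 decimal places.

N=6 nodes, M=9 members, R=3 reactions → 2N=12, M+R=12
member 0 (0-1): L=6.6468, (cx,cy)=(0.2291,0.9734)
member 1 (0-2): L=3.4240, (cx,cy)=(1.0000,0.0000)
member 2 (1-2): L=6.7435, (cx,cy)=(0.2819,-0.9594)
member 3 (1-3): L=3.7045, (cx,cy)=(0.9775,-0.2111)
member 4 (2-3): L=5.9424, (cx,cy)=(0.2894,0.9572)
member 5 (2-4): L=3.2160, (cx,cy)=(1.0000,0.0000)
member 6 (3-4): L=5.8814, (cx,cy)=(0.2544,-0.9671)
member 7 (3-5): L=3.3550, (cx,cy)=(0.9705,0.2411)
member 8 (4-5): L=6.7312, (cx,cy)=(0.2615,0.9652)
solve A·x = −loads:
  F[0-1] = -328.9618 N (compression)
  F[0-2] = -3059.8745 N (compression)
  F[1-2] = +374.4736 N (tension)
  F[1-3] = -185.1116 N (compression)
  F[2-3] = +315.3423 N (tension)
  F[2-4] = +89.6653 N (tension)
  F[3-4] = -352.5143 N (compression)
  F[3-5] = -0.0000 N (compression)
  F[4-5] = +0.0000 N (tension)
  Rx@0 = +3135.2500 N
  Ry@0 = +320.2100 N
  Ry@4 = +340.9200 N

315.342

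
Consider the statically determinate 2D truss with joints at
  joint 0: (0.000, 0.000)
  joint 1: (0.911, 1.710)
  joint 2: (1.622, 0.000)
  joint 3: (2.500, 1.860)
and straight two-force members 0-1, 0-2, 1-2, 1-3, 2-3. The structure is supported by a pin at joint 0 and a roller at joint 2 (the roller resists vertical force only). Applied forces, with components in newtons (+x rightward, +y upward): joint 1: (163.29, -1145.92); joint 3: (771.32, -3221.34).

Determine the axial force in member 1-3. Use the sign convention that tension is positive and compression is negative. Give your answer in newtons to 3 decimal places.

2409.488

N=4 nodes, M=5 members, R=3 reactions → 2N=8, M+R=8
member 0 (0-1): L=1.9375, (cx,cy)=(0.4702,0.8826)
member 1 (0-2): L=1.6220, (cx,cy)=(1.0000,0.0000)
member 2 (1-2): L=1.8519, (cx,cy)=(0.3839,-0.9234)
member 3 (1-3): L=1.5961, (cx,cy)=(0.9956,0.0940)
member 4 (2-3): L=2.0568, (cx,cy)=(0.4269,0.9043)
solve A·x = −loads:
  F[0-1] = +2603.8465 N (tension)
  F[0-2] = -289.6831 N (compression)
  F[1-2] = -3484.5868 N (compression)
  F[1-3] = +2409.4880 N (tension)
  F[2-3] = -3812.6106 N (compression)
  Rx@0 = -934.6100 N
  Ry@0 = -2298.0694 N
  Ry@2 = +6665.3294 N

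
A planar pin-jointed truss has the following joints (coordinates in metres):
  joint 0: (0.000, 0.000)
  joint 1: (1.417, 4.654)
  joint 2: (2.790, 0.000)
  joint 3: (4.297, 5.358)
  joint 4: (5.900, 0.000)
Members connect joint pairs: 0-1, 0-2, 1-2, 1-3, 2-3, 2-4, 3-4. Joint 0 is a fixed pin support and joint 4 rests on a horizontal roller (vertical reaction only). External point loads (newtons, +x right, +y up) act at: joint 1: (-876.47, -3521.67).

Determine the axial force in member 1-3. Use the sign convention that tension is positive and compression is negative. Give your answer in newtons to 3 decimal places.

N=5 nodes, M=7 members, R=3 reactions → 2N=10, M+R=10
member 0 (0-1): L=4.8649, (cx,cy)=(0.2913,0.9566)
member 1 (0-2): L=2.7900, (cx,cy)=(1.0000,0.0000)
member 2 (1-2): L=4.8523, (cx,cy)=(0.2830,-0.9591)
member 3 (1-3): L=2.9648, (cx,cy)=(0.9714,0.2375)
member 4 (2-3): L=5.5659, (cx,cy)=(0.2708,0.9626)
member 5 (2-4): L=3.1100, (cx,cy)=(1.0000,0.0000)
member 6 (3-4): L=5.5927, (cx,cy)=(0.2866,-0.9580)
solve A·x = −loads:
  F[0-1] = -3519.8595 N (compression)
  F[0-2] = +148.7523 N (tension)
  F[1-2] = -185.5373 N (compression)
  F[1-3] = -99.0869 N (compression)
  F[2-3] = +184.8596 N (tension)
  F[2-4] = +46.2011 N (tension)
  F[3-4] = -161.1894 N (compression)
  Rx@0 = +876.4700 N
  Ry@0 = +3367.2437 N
  Ry@4 = +154.4263 N

-99.087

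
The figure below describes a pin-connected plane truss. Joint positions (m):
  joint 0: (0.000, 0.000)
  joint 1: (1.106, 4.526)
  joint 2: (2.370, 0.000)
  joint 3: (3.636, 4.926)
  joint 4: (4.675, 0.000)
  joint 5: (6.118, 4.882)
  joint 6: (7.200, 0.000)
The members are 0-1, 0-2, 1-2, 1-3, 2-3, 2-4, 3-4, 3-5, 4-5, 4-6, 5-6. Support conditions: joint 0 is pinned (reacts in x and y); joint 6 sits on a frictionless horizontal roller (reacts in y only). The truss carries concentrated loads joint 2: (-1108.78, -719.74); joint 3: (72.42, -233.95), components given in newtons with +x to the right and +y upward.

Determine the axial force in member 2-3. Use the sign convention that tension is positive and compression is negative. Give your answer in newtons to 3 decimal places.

221.153

N=7 nodes, M=11 members, R=3 reactions → 2N=14, M+R=14
member 0 (0-1): L=4.6592, (cx,cy)=(0.2374,0.9714)
member 1 (0-2): L=2.3700, (cx,cy)=(1.0000,0.0000)
member 2 (1-2): L=4.6992, (cx,cy)=(0.2690,-0.9631)
member 3 (1-3): L=2.5614, (cx,cy)=(0.9877,0.1562)
member 4 (2-3): L=5.0861, (cx,cy)=(0.2489,0.9685)
member 5 (2-4): L=2.3050, (cx,cy)=(1.0000,0.0000)
member 6 (3-4): L=5.0344, (cx,cy)=(0.2064,-0.9785)
member 7 (3-5): L=2.4824, (cx,cy)=(0.9998,-0.0177)
member 8 (4-5): L=5.0908, (cx,cy)=(0.2835,0.9590)
member 9 (4-6): L=2.5250, (cx,cy)=(1.0000,0.0000)
member 10 (5-6): L=5.0005, (cx,cy)=(0.2164,-0.9763)
solve A·x = −loads:
  F[0-1] = -565.2400 N (compression)
  F[0-2] = -902.1827 N (compression)
  F[1-2] = +524.8925 N (tension)
  F[1-3] = -278.7846 N (compression)
  F[2-3] = +221.1531 N (tension)
  F[2-4] = +292.7360 N (tension)
  F[3-4] = -409.7370 N (compression)
  F[3-5] = -208.2068 N (compression)
  F[4-5] = +418.0624 N (tension)
  F[4-6] = +89.6731 N (tension)
  F[5-6] = -414.4245 N (compression)
  Rx@0 = +1036.3600 N
  Ry@0 = +549.0835 N
  Ry@6 = +404.6065 N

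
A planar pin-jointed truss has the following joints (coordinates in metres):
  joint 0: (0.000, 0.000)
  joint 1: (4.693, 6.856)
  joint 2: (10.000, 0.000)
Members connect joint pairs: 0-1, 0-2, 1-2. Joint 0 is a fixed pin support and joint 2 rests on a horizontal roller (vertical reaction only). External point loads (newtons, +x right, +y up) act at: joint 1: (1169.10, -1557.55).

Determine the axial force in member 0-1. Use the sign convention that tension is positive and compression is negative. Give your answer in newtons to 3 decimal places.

N=3 nodes, M=3 members, R=3 reactions → 2N=6, M+R=6
member 0 (0-1): L=8.3084, (cx,cy)=(0.5649,0.8252)
member 1 (0-2): L=10.0000, (cx,cy)=(1.0000,0.0000)
member 2 (1-2): L=8.6700, (cx,cy)=(0.6121,-0.7908)
solve A·x = −loads:
  F[0-1] = -30.3648 N (compression)
  F[0-2] = +1186.2516 N (tension)
  F[1-2] = -1937.9701 N (compression)
  Rx@0 = -1169.1000 N
  Ry@0 = +25.0568 N
  Ry@2 = +1532.4932 N

-30.365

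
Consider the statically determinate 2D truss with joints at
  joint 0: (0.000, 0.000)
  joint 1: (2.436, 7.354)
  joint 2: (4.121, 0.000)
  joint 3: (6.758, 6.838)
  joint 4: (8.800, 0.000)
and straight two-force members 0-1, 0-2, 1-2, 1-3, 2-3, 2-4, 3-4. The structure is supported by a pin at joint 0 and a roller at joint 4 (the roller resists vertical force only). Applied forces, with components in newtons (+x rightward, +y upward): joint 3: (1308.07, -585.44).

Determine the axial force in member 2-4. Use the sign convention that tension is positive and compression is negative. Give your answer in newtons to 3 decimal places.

N=5 nodes, M=7 members, R=3 reactions → 2N=10, M+R=10
member 0 (0-1): L=7.7470, (cx,cy)=(0.3144,0.9493)
member 1 (0-2): L=4.1210, (cx,cy)=(1.0000,0.0000)
member 2 (1-2): L=7.5446, (cx,cy)=(0.2233,-0.9747)
member 3 (1-3): L=4.3527, (cx,cy)=(0.9929,-0.1185)
member 4 (2-3): L=7.3288, (cx,cy)=(0.3598,0.9330)
member 5 (2-4): L=4.6790, (cx,cy)=(1.0000,0.0000)
member 6 (3-4): L=7.1364, (cx,cy)=(0.2861,-0.9582)
solve A·x = −loads:
  F[0-1] = +927.6351 N (tension)
  F[0-2] = +1016.3790 N (tension)
  F[1-2] = -965.5402 N (compression)
  F[1-3] = +510.9371 N (tension)
  F[2-3] = +1008.7095 N (tension)
  F[2-4] = +437.7911 N (tension)
  F[3-4] = -1529.9931 N (compression)
  Rx@0 = -1308.0700 N
  Ry@0 = -880.5812 N
  Ry@4 = +1466.0212 N

437.791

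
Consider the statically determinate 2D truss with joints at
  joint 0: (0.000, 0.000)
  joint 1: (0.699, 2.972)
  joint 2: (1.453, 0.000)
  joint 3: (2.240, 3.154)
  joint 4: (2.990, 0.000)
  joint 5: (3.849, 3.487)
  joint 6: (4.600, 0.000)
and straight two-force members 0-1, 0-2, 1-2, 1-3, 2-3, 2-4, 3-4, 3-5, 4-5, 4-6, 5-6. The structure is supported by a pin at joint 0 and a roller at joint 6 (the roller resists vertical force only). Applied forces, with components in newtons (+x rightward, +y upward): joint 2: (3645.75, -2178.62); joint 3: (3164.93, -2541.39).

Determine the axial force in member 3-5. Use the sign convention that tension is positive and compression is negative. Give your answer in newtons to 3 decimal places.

-2034.889

N=7 nodes, M=11 members, R=3 reactions → 2N=14, M+R=14
member 0 (0-1): L=3.0531, (cx,cy)=(0.2289,0.9734)
member 1 (0-2): L=1.4530, (cx,cy)=(1.0000,0.0000)
member 2 (1-2): L=3.0662, (cx,cy)=(0.2459,-0.9693)
member 3 (1-3): L=1.5517, (cx,cy)=(0.9931,0.1173)
member 4 (2-3): L=3.2507, (cx,cy)=(0.2421,0.9703)
member 5 (2-4): L=1.5370, (cx,cy)=(1.0000,0.0000)
member 6 (3-4): L=3.2419, (cx,cy)=(0.2313,-0.9729)
member 7 (3-5): L=1.6431, (cx,cy)=(0.9792,0.2027)
member 8 (4-5): L=3.5912, (cx,cy)=(0.2392,0.9710)
member 9 (4-6): L=1.6100, (cx,cy)=(1.0000,0.0000)
member 10 (5-6): L=3.5670, (cx,cy)=(0.2105,-0.9776)
solve A·x = −loads:
  F[0-1] = -641.2964 N (compression)
  F[0-2] = +6957.5036 N (tension)
  F[1-2] = +607.9338 N (tension)
  F[1-3] = -298.3805 N (compression)
  F[2-3] = +1638.0858 N (tension)
  F[2-4] = +3064.6683 N (tension)
  F[3-4] = -4633.8556 N (compression)
  F[3-5] = -2034.8886 N (compression)
  F[4-5] = +4642.9243 N (tension)
  F[4-6] = +882.1068 N (tension)
  F[5-6] = -4189.6609 N (compression)
  Rx@0 = -6810.6800 N
  Ry@0 = +624.2627 N
  Ry@6 = +4095.7473 N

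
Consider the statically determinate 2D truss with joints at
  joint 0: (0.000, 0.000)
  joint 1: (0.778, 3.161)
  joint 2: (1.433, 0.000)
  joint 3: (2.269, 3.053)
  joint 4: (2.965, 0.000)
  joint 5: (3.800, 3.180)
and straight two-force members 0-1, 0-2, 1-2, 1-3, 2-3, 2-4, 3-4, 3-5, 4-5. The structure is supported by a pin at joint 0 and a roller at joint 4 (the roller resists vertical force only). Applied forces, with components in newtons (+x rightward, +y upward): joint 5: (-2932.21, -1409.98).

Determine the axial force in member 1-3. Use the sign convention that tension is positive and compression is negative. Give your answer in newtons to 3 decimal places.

N=6 nodes, M=9 members, R=3 reactions → 2N=12, M+R=12
member 0 (0-1): L=3.2553, (cx,cy)=(0.2390,0.9710)
member 1 (0-2): L=1.4330, (cx,cy)=(1.0000,0.0000)
member 2 (1-2): L=3.2281, (cx,cy)=(0.2029,-0.9792)
member 3 (1-3): L=1.4949, (cx,cy)=(0.9974,-0.0722)
member 4 (2-3): L=3.1654, (cx,cy)=(0.2641,0.9645)
member 5 (2-4): L=1.5320, (cx,cy)=(1.0000,0.0000)
member 6 (3-4): L=3.1313, (cx,cy)=(0.2223,-0.9750)
member 7 (3-5): L=1.5363, (cx,cy)=(0.9966,0.0827)
member 8 (4-5): L=3.2878, (cx,cy)=(0.2540,0.9672)
solve A·x = −loads:
  F[0-1] = -2829.7576 N (compression)
  F[0-2] = -2255.9197 N (compression)
  F[1-2] = +2899.6756 N (tension)
  F[1-3] = -1267.9555 N (compression)
  F[2-3] = -2943.8861 N (compression)
  F[2-4] = -890.0689 N (compression)
  F[3-4] = +2595.4251 N (tension)
  F[3-5] = -2628.0211 N (compression)
  F[4-5] = -1233.1582 N (compression)
  Rx@0 = +2932.2100 N
  Ry@0 = +2747.7553 N
  Ry@4 = -1337.7753 N

-1267.955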